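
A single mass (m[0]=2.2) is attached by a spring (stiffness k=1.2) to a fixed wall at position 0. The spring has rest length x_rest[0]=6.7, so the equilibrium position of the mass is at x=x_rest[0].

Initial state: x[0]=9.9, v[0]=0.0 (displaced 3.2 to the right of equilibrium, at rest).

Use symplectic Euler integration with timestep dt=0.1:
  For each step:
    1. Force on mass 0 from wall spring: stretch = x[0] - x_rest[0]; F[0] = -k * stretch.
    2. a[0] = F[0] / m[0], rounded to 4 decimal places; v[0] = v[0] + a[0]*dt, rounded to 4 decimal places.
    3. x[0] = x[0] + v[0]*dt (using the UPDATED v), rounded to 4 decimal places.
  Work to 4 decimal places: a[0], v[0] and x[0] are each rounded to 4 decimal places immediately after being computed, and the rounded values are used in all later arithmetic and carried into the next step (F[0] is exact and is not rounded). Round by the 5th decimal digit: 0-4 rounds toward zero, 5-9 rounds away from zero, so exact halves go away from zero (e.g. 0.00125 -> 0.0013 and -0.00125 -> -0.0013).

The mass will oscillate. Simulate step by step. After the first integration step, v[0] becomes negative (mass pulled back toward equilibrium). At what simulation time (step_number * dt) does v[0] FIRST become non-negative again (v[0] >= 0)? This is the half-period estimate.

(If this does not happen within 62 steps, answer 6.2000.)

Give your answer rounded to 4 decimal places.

Answer: 4.3000

Derivation:
Step 0: x=[9.9000] v=[0.0000]
Step 1: x=[9.8825] v=[-0.1746]
Step 2: x=[9.8477] v=[-0.3482]
Step 3: x=[9.7957] v=[-0.5199]
Step 4: x=[9.7268] v=[-0.6888]
Step 5: x=[9.6414] v=[-0.8539]
Step 6: x=[9.5400] v=[-1.0143]
Step 7: x=[9.4231] v=[-1.1692]
Step 8: x=[9.2913] v=[-1.3177]
Step 9: x=[9.1454] v=[-1.4590]
Step 10: x=[8.9862] v=[-1.5924]
Step 11: x=[8.8145] v=[-1.7171]
Step 12: x=[8.6313] v=[-1.8324]
Step 13: x=[8.4375] v=[-1.9377]
Step 14: x=[8.2343] v=[-2.0325]
Step 15: x=[8.0227] v=[-2.1162]
Step 16: x=[7.8039] v=[-2.1884]
Step 17: x=[7.5790] v=[-2.2486]
Step 18: x=[7.3493] v=[-2.2966]
Step 19: x=[7.1161] v=[-2.3320]
Step 20: x=[6.8806] v=[-2.3547]
Step 21: x=[6.6441] v=[-2.3646]
Step 22: x=[6.4079] v=[-2.3616]
Step 23: x=[6.1733] v=[-2.3457]
Step 24: x=[5.9416] v=[-2.3170]
Step 25: x=[5.7140] v=[-2.2756]
Step 26: x=[5.4918] v=[-2.2218]
Step 27: x=[5.2762] v=[-2.1559]
Step 28: x=[5.0684] v=[-2.0782]
Step 29: x=[4.8695] v=[-1.9892]
Step 30: x=[4.6806] v=[-1.8894]
Step 31: x=[4.5027] v=[-1.7793]
Step 32: x=[4.3368] v=[-1.6595]
Step 33: x=[4.1837] v=[-1.5306]
Step 34: x=[4.0444] v=[-1.3934]
Step 35: x=[3.9195] v=[-1.2486]
Step 36: x=[3.8098] v=[-1.0969]
Step 37: x=[3.7159] v=[-0.9393]
Step 38: x=[3.6383] v=[-0.7765]
Step 39: x=[3.5774] v=[-0.6095]
Step 40: x=[3.5335] v=[-0.4392]
Step 41: x=[3.5069] v=[-0.2665]
Step 42: x=[3.4977] v=[-0.0923]
Step 43: x=[3.5059] v=[0.0824]
First v>=0 after going negative at step 43, time=4.3000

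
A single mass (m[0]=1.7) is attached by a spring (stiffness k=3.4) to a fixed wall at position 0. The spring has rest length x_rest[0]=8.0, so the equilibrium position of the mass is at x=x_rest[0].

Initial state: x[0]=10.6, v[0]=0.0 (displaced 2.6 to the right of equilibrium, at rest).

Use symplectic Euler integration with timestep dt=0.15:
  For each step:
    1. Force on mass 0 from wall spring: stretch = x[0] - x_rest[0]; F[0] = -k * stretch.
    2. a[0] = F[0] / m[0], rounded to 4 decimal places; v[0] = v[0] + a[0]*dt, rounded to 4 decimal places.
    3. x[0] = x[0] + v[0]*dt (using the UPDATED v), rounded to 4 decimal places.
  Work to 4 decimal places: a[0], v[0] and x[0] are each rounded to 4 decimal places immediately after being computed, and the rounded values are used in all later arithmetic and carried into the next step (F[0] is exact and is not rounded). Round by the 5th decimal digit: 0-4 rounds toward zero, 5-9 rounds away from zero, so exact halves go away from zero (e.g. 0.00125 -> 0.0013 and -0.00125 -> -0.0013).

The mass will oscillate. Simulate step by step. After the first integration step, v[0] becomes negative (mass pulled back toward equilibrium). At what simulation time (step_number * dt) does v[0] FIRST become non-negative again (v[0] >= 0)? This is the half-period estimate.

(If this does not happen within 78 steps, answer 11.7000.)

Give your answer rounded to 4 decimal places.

Answer: 2.2500

Derivation:
Step 0: x=[10.6000] v=[0.0000]
Step 1: x=[10.4830] v=[-0.7800]
Step 2: x=[10.2543] v=[-1.5249]
Step 3: x=[9.9241] v=[-2.2012]
Step 4: x=[9.5073] v=[-2.7784]
Step 5: x=[9.0227] v=[-3.2306]
Step 6: x=[8.4921] v=[-3.5374]
Step 7: x=[7.9394] v=[-3.6850]
Step 8: x=[7.3894] v=[-3.6668]
Step 9: x=[6.8669] v=[-3.4836]
Step 10: x=[6.3953] v=[-3.1437]
Step 11: x=[5.9960] v=[-2.6623]
Step 12: x=[5.6868] v=[-2.0611]
Step 13: x=[5.4817] v=[-1.3671]
Step 14: x=[5.3900] v=[-0.6116]
Step 15: x=[5.4157] v=[0.1714]
First v>=0 after going negative at step 15, time=2.2500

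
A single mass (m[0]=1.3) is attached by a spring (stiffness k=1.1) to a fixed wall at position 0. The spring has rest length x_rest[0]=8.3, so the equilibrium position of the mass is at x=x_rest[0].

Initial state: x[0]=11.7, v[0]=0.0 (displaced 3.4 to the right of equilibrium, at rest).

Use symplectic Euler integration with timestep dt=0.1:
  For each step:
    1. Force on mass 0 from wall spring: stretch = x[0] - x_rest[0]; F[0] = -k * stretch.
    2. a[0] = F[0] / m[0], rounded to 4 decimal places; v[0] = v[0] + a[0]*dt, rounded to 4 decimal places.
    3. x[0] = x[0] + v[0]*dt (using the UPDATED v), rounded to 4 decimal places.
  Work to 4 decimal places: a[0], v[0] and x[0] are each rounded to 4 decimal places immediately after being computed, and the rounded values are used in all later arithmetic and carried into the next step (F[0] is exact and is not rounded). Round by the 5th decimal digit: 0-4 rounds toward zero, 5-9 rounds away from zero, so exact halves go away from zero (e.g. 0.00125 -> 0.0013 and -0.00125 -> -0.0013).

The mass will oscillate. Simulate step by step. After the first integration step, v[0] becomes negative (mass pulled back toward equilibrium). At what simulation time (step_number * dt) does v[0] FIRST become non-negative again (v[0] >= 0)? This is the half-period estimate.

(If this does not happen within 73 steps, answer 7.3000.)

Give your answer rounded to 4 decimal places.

Step 0: x=[11.7000] v=[0.0000]
Step 1: x=[11.6712] v=[-0.2877]
Step 2: x=[11.6139] v=[-0.5730]
Step 3: x=[11.5286] v=[-0.8534]
Step 4: x=[11.4159] v=[-1.1266]
Step 5: x=[11.2769] v=[-1.3903]
Step 6: x=[11.1127] v=[-1.6422]
Step 7: x=[10.9247] v=[-1.8802]
Step 8: x=[10.7145] v=[-2.1023]
Step 9: x=[10.4838] v=[-2.3066]
Step 10: x=[10.2347] v=[-2.4914]
Step 11: x=[9.9692] v=[-2.6551]
Step 12: x=[9.6896] v=[-2.7963]
Step 13: x=[9.3982] v=[-2.9139]
Step 14: x=[9.0975] v=[-3.0068]
Step 15: x=[8.7901] v=[-3.0743]
Step 16: x=[8.4785] v=[-3.1158]
Step 17: x=[8.1654] v=[-3.1309]
Step 18: x=[7.8535] v=[-3.1195]
Step 19: x=[7.5453] v=[-3.0817]
Step 20: x=[7.2435] v=[-3.0178]
Step 21: x=[6.9507] v=[-2.9284]
Step 22: x=[6.6693] v=[-2.8142]
Step 23: x=[6.4017] v=[-2.6762]
Step 24: x=[6.1501] v=[-2.5156]
Step 25: x=[5.9167] v=[-2.3337]
Step 26: x=[5.7035] v=[-2.1320]
Step 27: x=[5.5123] v=[-1.9123]
Step 28: x=[5.3447] v=[-1.6764]
Step 29: x=[5.2021] v=[-1.4263]
Step 30: x=[5.0857] v=[-1.1642]
Step 31: x=[4.9965] v=[-0.8922]
Step 32: x=[4.9352] v=[-0.6127]
Step 33: x=[4.9024] v=[-0.3280]
Step 34: x=[4.8984] v=[-0.0405]
Step 35: x=[4.9231] v=[0.2473]
First v>=0 after going negative at step 35, time=3.5000

Answer: 3.5000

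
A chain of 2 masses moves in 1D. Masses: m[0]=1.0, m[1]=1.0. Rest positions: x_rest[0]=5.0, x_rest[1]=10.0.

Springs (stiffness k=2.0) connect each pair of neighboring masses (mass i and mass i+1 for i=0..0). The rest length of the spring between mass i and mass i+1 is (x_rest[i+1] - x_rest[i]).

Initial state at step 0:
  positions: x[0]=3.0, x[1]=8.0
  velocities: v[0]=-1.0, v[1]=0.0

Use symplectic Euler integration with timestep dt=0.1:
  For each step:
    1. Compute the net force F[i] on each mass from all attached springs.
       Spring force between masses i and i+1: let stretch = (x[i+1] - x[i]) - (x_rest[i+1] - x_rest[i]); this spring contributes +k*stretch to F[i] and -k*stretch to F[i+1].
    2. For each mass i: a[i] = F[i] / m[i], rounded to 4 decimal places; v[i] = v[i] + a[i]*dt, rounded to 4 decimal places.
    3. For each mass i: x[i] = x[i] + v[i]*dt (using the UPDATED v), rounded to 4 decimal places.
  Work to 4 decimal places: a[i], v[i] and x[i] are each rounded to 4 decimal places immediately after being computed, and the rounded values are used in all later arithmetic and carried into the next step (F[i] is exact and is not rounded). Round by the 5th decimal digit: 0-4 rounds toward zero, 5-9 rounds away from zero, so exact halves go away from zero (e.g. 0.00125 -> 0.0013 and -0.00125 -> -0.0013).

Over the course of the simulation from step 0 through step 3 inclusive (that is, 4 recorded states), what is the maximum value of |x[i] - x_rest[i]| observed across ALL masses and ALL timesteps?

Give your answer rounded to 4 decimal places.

Answer: 2.2921

Derivation:
Step 0: x=[3.0000 8.0000] v=[-1.0000 0.0000]
Step 1: x=[2.9000 8.0000] v=[-1.0000 0.0000]
Step 2: x=[2.8020 7.9980] v=[-0.9800 -0.0200]
Step 3: x=[2.7079 7.9921] v=[-0.9408 -0.0592]
Max displacement = 2.2921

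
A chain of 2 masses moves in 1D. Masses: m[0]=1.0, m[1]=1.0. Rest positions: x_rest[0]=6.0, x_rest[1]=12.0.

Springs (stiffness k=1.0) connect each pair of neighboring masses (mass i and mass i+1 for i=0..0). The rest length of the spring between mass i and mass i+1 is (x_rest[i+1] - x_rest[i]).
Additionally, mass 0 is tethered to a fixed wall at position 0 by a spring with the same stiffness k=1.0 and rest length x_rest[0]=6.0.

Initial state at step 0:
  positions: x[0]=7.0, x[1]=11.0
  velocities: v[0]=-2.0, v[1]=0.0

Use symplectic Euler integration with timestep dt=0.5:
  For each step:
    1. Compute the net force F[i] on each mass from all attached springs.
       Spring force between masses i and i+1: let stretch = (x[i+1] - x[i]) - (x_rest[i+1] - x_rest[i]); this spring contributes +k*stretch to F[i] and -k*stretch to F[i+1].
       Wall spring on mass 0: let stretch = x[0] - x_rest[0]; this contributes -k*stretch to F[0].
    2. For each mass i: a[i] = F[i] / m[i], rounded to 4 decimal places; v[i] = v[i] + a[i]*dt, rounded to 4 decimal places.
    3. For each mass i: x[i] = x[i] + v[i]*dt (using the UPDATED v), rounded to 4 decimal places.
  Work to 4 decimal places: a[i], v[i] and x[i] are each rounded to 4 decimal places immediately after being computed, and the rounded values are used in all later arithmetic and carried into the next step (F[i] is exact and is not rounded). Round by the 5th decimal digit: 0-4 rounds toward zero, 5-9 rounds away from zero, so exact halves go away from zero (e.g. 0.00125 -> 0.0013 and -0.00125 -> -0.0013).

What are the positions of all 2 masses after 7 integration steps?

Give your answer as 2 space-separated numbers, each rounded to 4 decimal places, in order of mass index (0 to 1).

Step 0: x=[7.0000 11.0000] v=[-2.0000 0.0000]
Step 1: x=[5.2500 11.5000] v=[-3.5000 1.0000]
Step 2: x=[3.7500 11.9375] v=[-3.0000 0.8750]
Step 3: x=[3.3594 11.8281] v=[-0.7813 -0.2188]
Step 4: x=[4.2461 11.1015] v=[1.7734 -1.4532]
Step 5: x=[5.7852 10.1611] v=[3.0781 -1.8809]
Step 6: x=[6.9720 9.6267] v=[2.3735 -1.0689]
Step 7: x=[7.0795 9.9286] v=[0.2149 0.6038]

Answer: 7.0795 9.9286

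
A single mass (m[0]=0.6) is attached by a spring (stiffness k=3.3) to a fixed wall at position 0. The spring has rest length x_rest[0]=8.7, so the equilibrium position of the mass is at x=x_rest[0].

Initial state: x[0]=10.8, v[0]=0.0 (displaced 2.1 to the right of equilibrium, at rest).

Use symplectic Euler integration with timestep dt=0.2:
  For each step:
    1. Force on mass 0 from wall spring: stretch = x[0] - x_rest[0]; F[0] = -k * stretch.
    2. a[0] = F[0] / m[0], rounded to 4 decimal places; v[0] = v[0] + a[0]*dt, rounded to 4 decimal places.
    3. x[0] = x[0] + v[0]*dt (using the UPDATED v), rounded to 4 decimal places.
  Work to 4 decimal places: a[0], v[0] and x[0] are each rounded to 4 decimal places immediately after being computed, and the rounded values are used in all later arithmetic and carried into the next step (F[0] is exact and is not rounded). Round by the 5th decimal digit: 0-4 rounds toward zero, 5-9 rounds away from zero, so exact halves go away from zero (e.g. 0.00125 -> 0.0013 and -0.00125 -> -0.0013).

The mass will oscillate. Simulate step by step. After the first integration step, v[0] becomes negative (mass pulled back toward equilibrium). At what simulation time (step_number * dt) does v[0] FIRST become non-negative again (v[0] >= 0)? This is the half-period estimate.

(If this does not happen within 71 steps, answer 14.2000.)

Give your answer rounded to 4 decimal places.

Answer: 1.4000

Derivation:
Step 0: x=[10.8000] v=[0.0000]
Step 1: x=[10.3380] v=[-2.3100]
Step 2: x=[9.5156] v=[-4.1118]
Step 3: x=[8.5138] v=[-5.0090]
Step 4: x=[7.5530] v=[-4.8042]
Step 5: x=[6.8445] v=[-3.5425]
Step 6: x=[6.5442] v=[-1.5014]
Step 7: x=[6.7182] v=[0.8700]
First v>=0 after going negative at step 7, time=1.4000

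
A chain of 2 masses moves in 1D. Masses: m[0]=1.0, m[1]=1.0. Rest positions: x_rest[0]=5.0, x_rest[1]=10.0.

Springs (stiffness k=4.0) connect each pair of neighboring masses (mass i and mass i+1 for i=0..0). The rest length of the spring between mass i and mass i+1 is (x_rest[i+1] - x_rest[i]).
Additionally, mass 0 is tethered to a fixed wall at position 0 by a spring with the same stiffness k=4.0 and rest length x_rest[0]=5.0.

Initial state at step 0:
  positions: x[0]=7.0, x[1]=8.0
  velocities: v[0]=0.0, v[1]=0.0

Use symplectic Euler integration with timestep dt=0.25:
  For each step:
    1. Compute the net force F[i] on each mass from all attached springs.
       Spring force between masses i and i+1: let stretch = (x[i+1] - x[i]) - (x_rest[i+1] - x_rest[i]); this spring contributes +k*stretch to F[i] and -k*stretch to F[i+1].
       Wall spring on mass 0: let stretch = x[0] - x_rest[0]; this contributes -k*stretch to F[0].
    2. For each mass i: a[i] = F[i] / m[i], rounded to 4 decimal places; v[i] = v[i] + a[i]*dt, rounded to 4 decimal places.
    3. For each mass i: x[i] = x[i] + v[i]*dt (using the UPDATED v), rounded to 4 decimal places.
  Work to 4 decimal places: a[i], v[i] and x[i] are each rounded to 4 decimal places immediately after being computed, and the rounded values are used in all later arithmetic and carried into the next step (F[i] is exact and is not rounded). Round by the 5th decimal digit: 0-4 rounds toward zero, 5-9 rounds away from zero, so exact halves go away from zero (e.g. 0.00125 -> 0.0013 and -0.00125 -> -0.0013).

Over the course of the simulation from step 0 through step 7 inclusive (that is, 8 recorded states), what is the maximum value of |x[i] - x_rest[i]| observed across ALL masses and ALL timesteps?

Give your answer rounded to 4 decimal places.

Answer: 2.7960

Derivation:
Step 0: x=[7.0000 8.0000] v=[0.0000 0.0000]
Step 1: x=[5.5000 9.0000] v=[-6.0000 4.0000]
Step 2: x=[3.5000 10.3750] v=[-8.0000 5.5000]
Step 3: x=[2.3438 11.2813] v=[-4.6250 3.6250]
Step 4: x=[2.8360 11.2032] v=[1.9687 -0.3125]
Step 5: x=[4.7110 10.2833] v=[7.4999 -3.6797]
Step 6: x=[6.8013 9.2203] v=[8.3612 -4.2520]
Step 7: x=[7.7960 8.8026] v=[3.9789 -1.6710]
Max displacement = 2.7960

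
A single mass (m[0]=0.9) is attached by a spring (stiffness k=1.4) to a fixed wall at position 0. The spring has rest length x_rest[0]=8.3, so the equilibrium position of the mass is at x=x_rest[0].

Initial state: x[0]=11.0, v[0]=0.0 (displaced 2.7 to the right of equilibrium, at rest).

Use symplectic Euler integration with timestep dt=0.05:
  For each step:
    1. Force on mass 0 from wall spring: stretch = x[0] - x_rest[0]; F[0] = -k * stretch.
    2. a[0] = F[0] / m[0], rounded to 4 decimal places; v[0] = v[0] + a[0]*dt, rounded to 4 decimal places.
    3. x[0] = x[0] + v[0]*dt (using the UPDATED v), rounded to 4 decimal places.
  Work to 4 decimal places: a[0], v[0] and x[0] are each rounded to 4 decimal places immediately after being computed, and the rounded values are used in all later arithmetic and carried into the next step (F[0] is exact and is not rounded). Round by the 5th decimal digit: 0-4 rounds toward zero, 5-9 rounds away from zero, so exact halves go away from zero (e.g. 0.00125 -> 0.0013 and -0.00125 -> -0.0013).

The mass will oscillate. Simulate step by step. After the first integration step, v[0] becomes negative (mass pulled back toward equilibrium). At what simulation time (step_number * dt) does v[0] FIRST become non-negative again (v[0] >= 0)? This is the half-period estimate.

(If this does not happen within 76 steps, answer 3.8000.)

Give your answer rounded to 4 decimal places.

Answer: 2.5500

Derivation:
Step 0: x=[11.0000] v=[0.0000]
Step 1: x=[10.9895] v=[-0.2100]
Step 2: x=[10.9685] v=[-0.4192]
Step 3: x=[10.9372] v=[-0.6268]
Step 4: x=[10.8956] v=[-0.8319]
Step 5: x=[10.8439] v=[-1.0338]
Step 6: x=[10.7823] v=[-1.2317]
Step 7: x=[10.7111] v=[-1.4248]
Step 8: x=[10.6305] v=[-1.6123]
Step 9: x=[10.5408] v=[-1.7936]
Step 10: x=[10.4424] v=[-1.9679]
Step 11: x=[10.3357] v=[-2.1345]
Step 12: x=[10.2211] v=[-2.2928]
Step 13: x=[10.0990] v=[-2.4422]
Step 14: x=[9.9699] v=[-2.5821]
Step 15: x=[9.8343] v=[-2.7120]
Step 16: x=[9.6927] v=[-2.8313]
Step 17: x=[9.5457] v=[-2.9396]
Step 18: x=[9.3939] v=[-3.0365]
Step 19: x=[9.2378] v=[-3.1216]
Step 20: x=[9.0781] v=[-3.1945]
Step 21: x=[8.9154] v=[-3.2550]
Step 22: x=[8.7503] v=[-3.3029]
Step 23: x=[8.5834] v=[-3.3379]
Step 24: x=[8.4154] v=[-3.3599]
Step 25: x=[8.2470] v=[-3.3689]
Step 26: x=[8.0788] v=[-3.3648]
Step 27: x=[7.9114] v=[-3.3476]
Step 28: x=[7.7455] v=[-3.3174]
Step 29: x=[7.5818] v=[-3.2743]
Step 30: x=[7.4209] v=[-3.2184]
Step 31: x=[7.2634] v=[-3.1500]
Step 32: x=[7.1099] v=[-3.0694]
Step 33: x=[6.9611] v=[-2.9768]
Step 34: x=[6.8175] v=[-2.8727]
Step 35: x=[6.6796] v=[-2.7574]
Step 36: x=[6.5480] v=[-2.6314]
Step 37: x=[6.4232] v=[-2.4951]
Step 38: x=[6.3057] v=[-2.3491]
Step 39: x=[6.1960] v=[-2.1940]
Step 40: x=[6.0945] v=[-2.0304]
Step 41: x=[6.0016] v=[-1.8589]
Step 42: x=[5.9176] v=[-1.6801]
Step 43: x=[5.8429] v=[-1.4948]
Step 44: x=[5.7777] v=[-1.3037]
Step 45: x=[5.7223] v=[-1.1075]
Step 46: x=[5.6770] v=[-0.9070]
Step 47: x=[5.6419] v=[-0.7030]
Step 48: x=[5.6171] v=[-0.4963]
Step 49: x=[5.6027] v=[-0.2876]
Step 50: x=[5.5988] v=[-0.0778]
Step 51: x=[5.6054] v=[0.1323]
First v>=0 after going negative at step 51, time=2.5500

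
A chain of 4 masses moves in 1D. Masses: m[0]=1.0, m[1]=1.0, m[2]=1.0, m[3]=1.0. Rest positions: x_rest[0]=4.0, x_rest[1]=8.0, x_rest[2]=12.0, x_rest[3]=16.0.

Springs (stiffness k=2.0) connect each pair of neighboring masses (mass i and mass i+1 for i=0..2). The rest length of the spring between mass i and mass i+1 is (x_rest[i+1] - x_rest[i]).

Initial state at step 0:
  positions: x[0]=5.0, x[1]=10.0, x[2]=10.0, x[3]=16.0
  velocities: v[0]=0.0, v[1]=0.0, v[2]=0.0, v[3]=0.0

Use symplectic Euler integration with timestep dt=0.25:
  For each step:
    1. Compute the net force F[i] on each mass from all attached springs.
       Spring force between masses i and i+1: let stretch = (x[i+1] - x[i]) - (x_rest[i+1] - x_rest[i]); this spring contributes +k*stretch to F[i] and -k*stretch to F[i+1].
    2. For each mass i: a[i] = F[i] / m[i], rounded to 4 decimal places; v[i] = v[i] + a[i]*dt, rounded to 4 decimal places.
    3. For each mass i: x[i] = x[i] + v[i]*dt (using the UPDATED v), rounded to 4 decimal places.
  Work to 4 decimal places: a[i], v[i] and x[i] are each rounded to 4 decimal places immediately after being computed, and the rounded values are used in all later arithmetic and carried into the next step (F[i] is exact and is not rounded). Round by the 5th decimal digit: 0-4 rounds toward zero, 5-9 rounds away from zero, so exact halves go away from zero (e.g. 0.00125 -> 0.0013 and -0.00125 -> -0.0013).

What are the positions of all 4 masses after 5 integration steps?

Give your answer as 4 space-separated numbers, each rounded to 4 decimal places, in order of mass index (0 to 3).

Answer: 4.6801 7.1222 13.8609 15.3370

Derivation:
Step 0: x=[5.0000 10.0000 10.0000 16.0000] v=[0.0000 0.0000 0.0000 0.0000]
Step 1: x=[5.1250 9.3750 10.7500 15.7500] v=[0.5000 -2.5000 3.0000 -1.0000]
Step 2: x=[5.2813 8.3906 11.9531 15.3750] v=[0.6250 -3.9375 4.8125 -1.5000]
Step 3: x=[5.3262 7.4629 13.1387 15.0723] v=[0.1797 -3.7109 4.7422 -1.2110]
Step 4: x=[5.1382 6.9776 13.8565 15.0279] v=[-0.7520 -1.9414 2.8711 -0.1778]
Step 5: x=[4.6801 7.1222 13.8609 15.3370] v=[-1.8323 0.5784 0.0174 1.2365]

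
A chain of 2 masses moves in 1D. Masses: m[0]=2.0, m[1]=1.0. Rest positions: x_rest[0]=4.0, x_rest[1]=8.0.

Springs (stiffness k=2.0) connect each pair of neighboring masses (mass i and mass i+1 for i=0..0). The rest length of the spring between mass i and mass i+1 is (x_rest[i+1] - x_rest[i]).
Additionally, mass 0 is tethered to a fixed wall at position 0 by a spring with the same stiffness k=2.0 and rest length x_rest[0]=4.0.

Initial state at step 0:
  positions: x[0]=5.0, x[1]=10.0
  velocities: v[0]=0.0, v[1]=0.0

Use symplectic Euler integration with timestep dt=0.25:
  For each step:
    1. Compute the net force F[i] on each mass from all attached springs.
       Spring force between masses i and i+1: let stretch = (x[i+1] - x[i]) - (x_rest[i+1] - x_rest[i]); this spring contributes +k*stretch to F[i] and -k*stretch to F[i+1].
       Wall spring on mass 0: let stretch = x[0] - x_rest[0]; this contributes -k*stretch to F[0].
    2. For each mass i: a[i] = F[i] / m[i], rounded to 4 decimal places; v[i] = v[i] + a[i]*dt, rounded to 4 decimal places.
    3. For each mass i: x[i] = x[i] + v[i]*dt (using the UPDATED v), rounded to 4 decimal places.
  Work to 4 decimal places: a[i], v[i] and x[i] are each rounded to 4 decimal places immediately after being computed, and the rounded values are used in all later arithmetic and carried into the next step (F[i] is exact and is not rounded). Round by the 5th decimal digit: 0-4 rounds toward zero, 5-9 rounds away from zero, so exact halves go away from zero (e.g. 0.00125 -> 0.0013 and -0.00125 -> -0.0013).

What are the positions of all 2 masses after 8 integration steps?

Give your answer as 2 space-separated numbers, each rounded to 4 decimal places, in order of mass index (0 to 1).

Step 0: x=[5.0000 10.0000] v=[0.0000 0.0000]
Step 1: x=[5.0000 9.8750] v=[0.0000 -0.5000]
Step 2: x=[4.9922 9.6406] v=[-0.0313 -0.9375]
Step 3: x=[4.9629 9.3252] v=[-0.1173 -1.2617]
Step 4: x=[4.8960 8.9645] v=[-0.2675 -1.4429]
Step 5: x=[4.7774 8.5952] v=[-0.4744 -1.4772]
Step 6: x=[4.5988 8.2487] v=[-0.7143 -1.3861]
Step 7: x=[4.3609 7.9459] v=[-0.9515 -1.2111]
Step 8: x=[4.0745 7.6950] v=[-1.1455 -1.0036]

Answer: 4.0745 7.6950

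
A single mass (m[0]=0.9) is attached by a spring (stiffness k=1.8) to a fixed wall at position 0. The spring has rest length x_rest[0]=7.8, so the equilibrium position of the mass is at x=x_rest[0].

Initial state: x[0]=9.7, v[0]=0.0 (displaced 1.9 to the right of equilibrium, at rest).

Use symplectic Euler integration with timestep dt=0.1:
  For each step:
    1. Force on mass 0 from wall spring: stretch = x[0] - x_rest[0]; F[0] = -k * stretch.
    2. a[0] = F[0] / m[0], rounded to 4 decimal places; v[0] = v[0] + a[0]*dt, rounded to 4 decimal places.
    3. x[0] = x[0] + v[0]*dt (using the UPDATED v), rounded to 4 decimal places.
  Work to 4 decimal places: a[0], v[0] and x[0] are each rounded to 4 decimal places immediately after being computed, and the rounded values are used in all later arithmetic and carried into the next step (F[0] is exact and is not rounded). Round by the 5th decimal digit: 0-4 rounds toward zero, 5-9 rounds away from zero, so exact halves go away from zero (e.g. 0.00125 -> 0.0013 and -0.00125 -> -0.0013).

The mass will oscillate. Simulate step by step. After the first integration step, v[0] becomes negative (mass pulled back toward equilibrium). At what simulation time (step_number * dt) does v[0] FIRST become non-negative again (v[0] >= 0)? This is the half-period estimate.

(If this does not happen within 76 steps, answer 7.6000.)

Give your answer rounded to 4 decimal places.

Answer: 2.3000

Derivation:
Step 0: x=[9.7000] v=[0.0000]
Step 1: x=[9.6620] v=[-0.3800]
Step 2: x=[9.5868] v=[-0.7524]
Step 3: x=[9.4758] v=[-1.1098]
Step 4: x=[9.3313] v=[-1.4450]
Step 5: x=[9.1562] v=[-1.7513]
Step 6: x=[8.9540] v=[-2.0225]
Step 7: x=[8.7287] v=[-2.2533]
Step 8: x=[8.4848] v=[-2.4390]
Step 9: x=[8.2272] v=[-2.5760]
Step 10: x=[7.9611] v=[-2.6614]
Step 11: x=[7.6917] v=[-2.6936]
Step 12: x=[7.4245] v=[-2.6719]
Step 13: x=[7.1648] v=[-2.5968]
Step 14: x=[6.9178] v=[-2.4698]
Step 15: x=[6.6885] v=[-2.2934]
Step 16: x=[6.4814] v=[-2.0711]
Step 17: x=[6.3007] v=[-1.8074]
Step 18: x=[6.1500] v=[-1.5075]
Step 19: x=[6.0323] v=[-1.1775]
Step 20: x=[5.9499] v=[-0.8240]
Step 21: x=[5.9045] v=[-0.4540]
Step 22: x=[5.8970] v=[-0.0749]
Step 23: x=[5.9276] v=[0.3057]
First v>=0 after going negative at step 23, time=2.3000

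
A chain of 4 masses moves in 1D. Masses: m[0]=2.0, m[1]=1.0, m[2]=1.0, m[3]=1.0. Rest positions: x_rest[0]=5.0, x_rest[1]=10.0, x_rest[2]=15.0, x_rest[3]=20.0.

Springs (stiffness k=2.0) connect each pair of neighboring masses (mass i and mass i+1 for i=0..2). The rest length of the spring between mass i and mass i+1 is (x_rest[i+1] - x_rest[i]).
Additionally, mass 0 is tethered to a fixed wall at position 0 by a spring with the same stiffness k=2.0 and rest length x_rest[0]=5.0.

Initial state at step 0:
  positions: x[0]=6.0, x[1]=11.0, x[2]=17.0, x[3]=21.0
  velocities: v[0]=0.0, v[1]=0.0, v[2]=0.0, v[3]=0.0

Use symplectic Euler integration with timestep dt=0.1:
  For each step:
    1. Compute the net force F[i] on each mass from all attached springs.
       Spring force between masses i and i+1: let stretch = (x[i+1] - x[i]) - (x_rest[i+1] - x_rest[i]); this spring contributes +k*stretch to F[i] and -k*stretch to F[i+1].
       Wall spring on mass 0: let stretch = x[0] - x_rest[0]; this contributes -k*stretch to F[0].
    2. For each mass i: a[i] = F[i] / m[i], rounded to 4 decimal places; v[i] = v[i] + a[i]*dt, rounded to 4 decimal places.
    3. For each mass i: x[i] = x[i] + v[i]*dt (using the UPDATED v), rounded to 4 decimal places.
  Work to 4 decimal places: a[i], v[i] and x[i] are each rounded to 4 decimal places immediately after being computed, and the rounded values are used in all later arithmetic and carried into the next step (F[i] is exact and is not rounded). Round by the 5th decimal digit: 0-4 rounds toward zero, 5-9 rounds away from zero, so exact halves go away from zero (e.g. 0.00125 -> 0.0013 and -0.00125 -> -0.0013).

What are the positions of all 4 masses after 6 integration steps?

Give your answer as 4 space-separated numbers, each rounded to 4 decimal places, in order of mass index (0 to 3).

Answer: 5.8159 11.3044 16.3153 21.3419

Derivation:
Step 0: x=[6.0000 11.0000 17.0000 21.0000] v=[0.0000 0.0000 0.0000 0.0000]
Step 1: x=[5.9900 11.0200 16.9600 21.0200] v=[-0.1000 0.2000 -0.4000 0.2000]
Step 2: x=[5.9704 11.0582 16.8824 21.0588] v=[-0.1960 0.3820 -0.7760 0.3880]
Step 3: x=[5.9420 11.1111 16.7718 21.1141] v=[-0.2843 0.5293 -1.1056 0.5527]
Step 4: x=[5.9058 11.1739 16.6349 21.1825] v=[-0.3616 0.6276 -1.3693 0.6842]
Step 5: x=[5.8633 11.2405 16.4797 21.2600] v=[-0.4254 0.6662 -1.5520 0.7747]
Step 6: x=[5.8159 11.3044 16.3153 21.3419] v=[-0.4740 0.6386 -1.6438 0.8186]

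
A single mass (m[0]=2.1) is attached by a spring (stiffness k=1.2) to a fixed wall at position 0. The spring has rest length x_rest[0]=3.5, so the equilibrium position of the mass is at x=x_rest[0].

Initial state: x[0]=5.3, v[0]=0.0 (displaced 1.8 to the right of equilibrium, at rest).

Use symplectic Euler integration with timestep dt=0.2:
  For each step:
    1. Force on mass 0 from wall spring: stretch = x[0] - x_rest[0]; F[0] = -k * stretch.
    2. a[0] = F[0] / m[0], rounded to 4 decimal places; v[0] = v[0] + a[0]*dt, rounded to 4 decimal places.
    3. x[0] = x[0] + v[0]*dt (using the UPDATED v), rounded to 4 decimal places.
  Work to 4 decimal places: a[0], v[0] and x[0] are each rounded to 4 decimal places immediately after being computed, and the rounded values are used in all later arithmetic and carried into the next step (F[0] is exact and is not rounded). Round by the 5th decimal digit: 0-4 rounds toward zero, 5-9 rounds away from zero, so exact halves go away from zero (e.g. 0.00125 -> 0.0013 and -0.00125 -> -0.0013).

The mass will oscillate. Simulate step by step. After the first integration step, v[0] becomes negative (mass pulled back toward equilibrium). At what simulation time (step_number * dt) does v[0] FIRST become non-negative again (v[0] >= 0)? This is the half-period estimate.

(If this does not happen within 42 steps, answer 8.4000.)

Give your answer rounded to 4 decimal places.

Answer: 4.2000

Derivation:
Step 0: x=[5.3000] v=[0.0000]
Step 1: x=[5.2589] v=[-0.2057]
Step 2: x=[5.1776] v=[-0.4067]
Step 3: x=[5.0579] v=[-0.5984]
Step 4: x=[4.9026] v=[-0.7764]
Step 5: x=[4.7153] v=[-0.9367]
Step 6: x=[4.5002] v=[-1.0756]
Step 7: x=[4.2622] v=[-1.1899]
Step 8: x=[4.0068] v=[-1.2770]
Step 9: x=[3.7398] v=[-1.3349]
Step 10: x=[3.4673] v=[-1.3623]
Step 11: x=[3.1956] v=[-1.3586]
Step 12: x=[2.9308] v=[-1.3238]
Step 13: x=[2.6791] v=[-1.2587]
Step 14: x=[2.4461] v=[-1.1649]
Step 15: x=[2.2372] v=[-1.0445]
Step 16: x=[2.0572] v=[-0.9002]
Step 17: x=[1.9101] v=[-0.7353]
Step 18: x=[1.7994] v=[-0.5536]
Step 19: x=[1.7276] v=[-0.3592]
Step 20: x=[1.6963] v=[-0.1566]
Step 21: x=[1.7062] v=[0.0495]
First v>=0 after going negative at step 21, time=4.2000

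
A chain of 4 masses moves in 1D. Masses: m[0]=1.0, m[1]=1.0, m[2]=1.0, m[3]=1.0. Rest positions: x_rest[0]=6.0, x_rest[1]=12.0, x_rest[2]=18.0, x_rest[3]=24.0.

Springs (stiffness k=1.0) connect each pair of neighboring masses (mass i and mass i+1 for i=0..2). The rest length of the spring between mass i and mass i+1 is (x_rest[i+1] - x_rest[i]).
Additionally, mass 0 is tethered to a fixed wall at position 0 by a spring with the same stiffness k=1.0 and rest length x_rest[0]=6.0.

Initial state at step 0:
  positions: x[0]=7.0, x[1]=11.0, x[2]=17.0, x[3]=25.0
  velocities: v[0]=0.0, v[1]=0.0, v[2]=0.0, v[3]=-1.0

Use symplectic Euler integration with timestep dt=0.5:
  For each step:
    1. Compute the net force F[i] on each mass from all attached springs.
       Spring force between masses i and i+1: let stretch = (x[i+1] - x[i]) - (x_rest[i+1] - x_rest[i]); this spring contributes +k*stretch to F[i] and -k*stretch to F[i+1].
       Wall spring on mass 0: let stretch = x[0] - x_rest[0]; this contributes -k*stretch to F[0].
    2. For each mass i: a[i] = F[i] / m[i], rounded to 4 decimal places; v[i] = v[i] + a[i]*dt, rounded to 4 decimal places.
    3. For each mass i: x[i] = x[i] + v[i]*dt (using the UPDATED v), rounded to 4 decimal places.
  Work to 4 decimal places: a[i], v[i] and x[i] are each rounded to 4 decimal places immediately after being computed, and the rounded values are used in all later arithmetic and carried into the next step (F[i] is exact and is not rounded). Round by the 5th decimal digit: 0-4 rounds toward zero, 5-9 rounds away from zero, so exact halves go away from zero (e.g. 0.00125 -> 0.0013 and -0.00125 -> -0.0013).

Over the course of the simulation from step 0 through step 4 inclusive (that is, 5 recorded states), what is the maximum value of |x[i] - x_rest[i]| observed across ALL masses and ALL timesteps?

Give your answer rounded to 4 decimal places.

Step 0: x=[7.0000 11.0000 17.0000 25.0000] v=[0.0000 0.0000 0.0000 -1.0000]
Step 1: x=[6.2500 11.5000 17.5000 24.0000] v=[-1.5000 1.0000 1.0000 -2.0000]
Step 2: x=[5.2500 12.1875 18.1250 22.8750] v=[-2.0000 1.3750 1.2500 -2.2500]
Step 3: x=[4.6719 12.6250 18.4532 22.0625] v=[-1.1563 0.8750 0.6563 -1.6250]
Step 4: x=[4.9141 12.5313 18.2266 21.8477] v=[0.4843 -0.1875 -0.4532 -0.4297]
Max displacement = 2.1523

Answer: 2.1523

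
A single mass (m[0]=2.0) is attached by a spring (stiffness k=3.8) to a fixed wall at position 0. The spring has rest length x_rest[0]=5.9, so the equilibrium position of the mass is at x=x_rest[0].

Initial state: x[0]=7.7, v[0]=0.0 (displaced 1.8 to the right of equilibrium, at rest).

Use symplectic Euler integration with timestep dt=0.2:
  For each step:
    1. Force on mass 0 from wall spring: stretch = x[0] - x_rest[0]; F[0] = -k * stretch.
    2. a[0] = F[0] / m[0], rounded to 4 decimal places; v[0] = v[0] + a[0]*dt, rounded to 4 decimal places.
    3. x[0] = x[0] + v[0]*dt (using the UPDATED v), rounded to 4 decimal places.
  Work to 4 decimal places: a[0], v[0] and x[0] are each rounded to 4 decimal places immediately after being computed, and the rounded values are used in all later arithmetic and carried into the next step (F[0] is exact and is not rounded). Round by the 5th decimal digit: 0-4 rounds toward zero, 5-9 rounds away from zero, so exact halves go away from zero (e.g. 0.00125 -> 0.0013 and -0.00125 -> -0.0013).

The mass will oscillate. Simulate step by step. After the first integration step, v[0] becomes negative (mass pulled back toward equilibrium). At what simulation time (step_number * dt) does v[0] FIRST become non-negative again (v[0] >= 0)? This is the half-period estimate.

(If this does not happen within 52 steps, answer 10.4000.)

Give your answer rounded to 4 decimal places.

Answer: 2.4000

Derivation:
Step 0: x=[7.7000] v=[0.0000]
Step 1: x=[7.5632] v=[-0.6840]
Step 2: x=[7.3000] v=[-1.3160]
Step 3: x=[6.9304] v=[-1.8480]
Step 4: x=[6.4825] v=[-2.2396]
Step 5: x=[5.9903] v=[-2.4610]
Step 6: x=[5.4912] v=[-2.4953]
Step 7: x=[5.0232] v=[-2.3400]
Step 8: x=[4.6218] v=[-2.0068]
Step 9: x=[4.3176] v=[-1.5211]
Step 10: x=[4.1336] v=[-0.9198]
Step 11: x=[4.0839] v=[-0.2486]
Step 12: x=[4.1722] v=[0.4415]
First v>=0 after going negative at step 12, time=2.4000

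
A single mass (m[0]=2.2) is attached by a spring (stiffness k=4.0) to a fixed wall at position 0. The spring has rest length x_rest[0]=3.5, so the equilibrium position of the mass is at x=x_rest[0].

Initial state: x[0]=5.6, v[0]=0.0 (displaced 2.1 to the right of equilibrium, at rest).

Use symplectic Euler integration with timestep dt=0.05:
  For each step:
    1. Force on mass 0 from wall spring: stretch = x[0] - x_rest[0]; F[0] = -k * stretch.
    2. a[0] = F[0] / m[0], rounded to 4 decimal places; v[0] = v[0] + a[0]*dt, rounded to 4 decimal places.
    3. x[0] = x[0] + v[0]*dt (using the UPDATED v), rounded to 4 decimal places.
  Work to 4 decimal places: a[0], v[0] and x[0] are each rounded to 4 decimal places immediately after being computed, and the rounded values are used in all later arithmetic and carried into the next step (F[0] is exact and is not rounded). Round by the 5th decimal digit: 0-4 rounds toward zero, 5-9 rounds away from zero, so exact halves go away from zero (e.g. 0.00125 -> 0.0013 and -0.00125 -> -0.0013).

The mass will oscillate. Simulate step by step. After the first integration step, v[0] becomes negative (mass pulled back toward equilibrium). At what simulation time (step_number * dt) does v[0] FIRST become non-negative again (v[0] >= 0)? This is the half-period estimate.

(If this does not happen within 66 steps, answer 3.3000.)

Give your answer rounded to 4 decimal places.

Step 0: x=[5.6000] v=[0.0000]
Step 1: x=[5.5905] v=[-0.1909]
Step 2: x=[5.5715] v=[-0.3809]
Step 3: x=[5.5430] v=[-0.5692]
Step 4: x=[5.5053] v=[-0.7549]
Step 5: x=[5.4584] v=[-0.9372]
Step 6: x=[5.4026] v=[-1.1152]
Step 7: x=[5.3382] v=[-1.2882]
Step 8: x=[5.2654] v=[-1.4553]
Step 9: x=[5.1846] v=[-1.6158]
Step 10: x=[5.0962] v=[-1.7689]
Step 11: x=[5.0005] v=[-1.9140]
Step 12: x=[4.8980] v=[-2.0504]
Step 13: x=[4.7891] v=[-2.1775]
Step 14: x=[4.6744] v=[-2.2947]
Step 15: x=[4.5543] v=[-2.4015]
Step 16: x=[4.4294] v=[-2.4973]
Step 17: x=[4.3003] v=[-2.5818]
Step 18: x=[4.1676] v=[-2.6546]
Step 19: x=[4.0318] v=[-2.7153]
Step 20: x=[3.8936] v=[-2.7636]
Step 21: x=[3.7536] v=[-2.7994]
Step 22: x=[3.6125] v=[-2.8225]
Step 23: x=[3.4709] v=[-2.8327]
Step 24: x=[3.3294] v=[-2.8301]
Step 25: x=[3.1887] v=[-2.8146]
Step 26: x=[3.0494] v=[-2.7863]
Step 27: x=[2.9121] v=[-2.7453]
Step 28: x=[2.7775] v=[-2.6919]
Step 29: x=[2.6462] v=[-2.6262]
Step 30: x=[2.5188] v=[-2.5486]
Step 31: x=[2.3958] v=[-2.4594]
Step 32: x=[2.2779] v=[-2.3590]
Step 33: x=[2.1655] v=[-2.2479]
Step 34: x=[2.0592] v=[-2.1266]
Step 35: x=[1.9594] v=[-1.9956]
Step 36: x=[1.8666] v=[-1.8555]
Step 37: x=[1.7813] v=[-1.7070]
Step 38: x=[1.7038] v=[-1.5508]
Step 39: x=[1.6344] v=[-1.3875]
Step 40: x=[1.5735] v=[-1.2179]
Step 41: x=[1.5214] v=[-1.0428]
Step 42: x=[1.4783] v=[-0.8629]
Step 43: x=[1.4443] v=[-0.6791]
Step 44: x=[1.4197] v=[-0.4922]
Step 45: x=[1.4045] v=[-0.3031]
Step 46: x=[1.3989] v=[-0.1126]
Step 47: x=[1.4028] v=[0.0784]
First v>=0 after going negative at step 47, time=2.3500

Answer: 2.3500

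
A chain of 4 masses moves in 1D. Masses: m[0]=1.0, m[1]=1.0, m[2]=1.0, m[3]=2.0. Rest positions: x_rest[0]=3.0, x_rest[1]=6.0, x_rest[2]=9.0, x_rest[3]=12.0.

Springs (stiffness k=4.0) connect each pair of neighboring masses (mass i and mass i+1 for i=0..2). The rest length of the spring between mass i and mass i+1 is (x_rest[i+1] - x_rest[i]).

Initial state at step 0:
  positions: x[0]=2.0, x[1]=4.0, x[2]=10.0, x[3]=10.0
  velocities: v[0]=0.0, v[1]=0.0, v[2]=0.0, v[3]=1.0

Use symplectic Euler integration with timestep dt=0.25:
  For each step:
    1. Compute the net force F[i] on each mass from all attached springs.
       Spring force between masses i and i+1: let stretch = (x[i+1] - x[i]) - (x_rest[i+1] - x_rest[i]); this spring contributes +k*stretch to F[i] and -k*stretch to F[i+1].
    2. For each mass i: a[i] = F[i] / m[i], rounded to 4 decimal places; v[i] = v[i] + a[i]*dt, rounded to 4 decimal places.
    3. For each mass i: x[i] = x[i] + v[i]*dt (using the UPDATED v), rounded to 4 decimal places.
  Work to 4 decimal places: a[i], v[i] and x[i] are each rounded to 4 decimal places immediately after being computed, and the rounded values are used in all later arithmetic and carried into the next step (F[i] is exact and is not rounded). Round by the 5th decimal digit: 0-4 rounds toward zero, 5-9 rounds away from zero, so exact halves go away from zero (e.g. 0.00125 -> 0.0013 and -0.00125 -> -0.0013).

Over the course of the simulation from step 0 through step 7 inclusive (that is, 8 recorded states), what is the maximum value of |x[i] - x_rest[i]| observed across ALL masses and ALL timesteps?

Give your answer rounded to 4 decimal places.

Step 0: x=[2.0000 4.0000 10.0000 10.0000] v=[0.0000 0.0000 0.0000 1.0000]
Step 1: x=[1.7500 5.0000 8.5000 10.6250] v=[-1.0000 4.0000 -6.0000 2.5000]
Step 2: x=[1.5625 6.0625 6.6563 11.3594] v=[-0.7500 4.2500 -7.3750 2.9375]
Step 3: x=[1.7500 6.1485 5.8399 11.8809] v=[0.7500 0.3438 -3.2657 2.0860]
Step 4: x=[2.2871 5.0577 6.6109 12.0223] v=[2.1485 -4.3633 3.0839 0.5655]
Step 5: x=[2.7669 3.6625 8.3464 11.8623] v=[1.9191 -5.5807 6.9421 -0.6402]
Step 6: x=[2.7206 3.2144 9.7899 11.6378] v=[-0.1853 -1.7924 5.7741 -0.8982]
Step 7: x=[2.0477 4.2867 10.0515 11.5573] v=[-2.6915 4.2893 1.0465 -0.3222]
Max displacement = 3.1601

Answer: 3.1601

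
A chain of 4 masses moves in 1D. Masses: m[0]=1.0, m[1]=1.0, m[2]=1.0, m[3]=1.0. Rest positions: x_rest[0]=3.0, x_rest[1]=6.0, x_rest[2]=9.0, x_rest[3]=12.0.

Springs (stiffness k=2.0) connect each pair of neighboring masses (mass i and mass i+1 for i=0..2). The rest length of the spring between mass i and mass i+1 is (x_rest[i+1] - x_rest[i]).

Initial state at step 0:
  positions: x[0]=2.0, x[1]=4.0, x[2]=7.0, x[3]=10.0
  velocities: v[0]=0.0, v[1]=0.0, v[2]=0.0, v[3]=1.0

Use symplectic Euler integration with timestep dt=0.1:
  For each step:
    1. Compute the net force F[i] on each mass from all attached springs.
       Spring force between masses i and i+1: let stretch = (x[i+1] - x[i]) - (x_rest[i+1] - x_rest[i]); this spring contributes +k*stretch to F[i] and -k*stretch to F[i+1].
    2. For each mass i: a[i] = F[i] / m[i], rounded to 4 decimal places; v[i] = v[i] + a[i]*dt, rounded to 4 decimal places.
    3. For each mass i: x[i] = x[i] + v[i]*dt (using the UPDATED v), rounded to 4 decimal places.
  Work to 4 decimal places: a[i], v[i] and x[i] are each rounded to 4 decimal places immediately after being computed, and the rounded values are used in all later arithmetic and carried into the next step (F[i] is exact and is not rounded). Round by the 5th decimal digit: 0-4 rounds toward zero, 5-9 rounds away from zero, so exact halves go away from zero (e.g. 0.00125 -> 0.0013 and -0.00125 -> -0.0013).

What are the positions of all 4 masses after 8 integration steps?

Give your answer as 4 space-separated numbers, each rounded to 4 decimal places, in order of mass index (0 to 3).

Answer: 1.4310 4.5080 7.2071 10.6541

Derivation:
Step 0: x=[2.0000 4.0000 7.0000 10.0000] v=[0.0000 0.0000 0.0000 1.0000]
Step 1: x=[1.9800 4.0200 7.0000 10.1000] v=[-0.2000 0.2000 0.0000 1.0000]
Step 2: x=[1.9408 4.0588 7.0024 10.1980] v=[-0.3920 0.3880 0.0240 0.9800]
Step 3: x=[1.8840 4.1141 7.0098 10.2921] v=[-0.5684 0.5531 0.0744 0.9409]
Step 4: x=[1.8118 4.1827 7.0250 10.3805] v=[-0.7224 0.6862 0.1517 0.8844]
Step 5: x=[1.7270 4.2608 7.0504 10.4618] v=[-0.8482 0.7805 0.2543 0.8133]
Step 6: x=[1.6329 4.3440 7.0883 10.5349] v=[-0.9414 0.8317 0.3787 0.7310]
Step 7: x=[1.5330 4.4278 7.1402 10.5991] v=[-0.9992 0.8383 0.5192 0.6417]
Step 8: x=[1.4310 4.5080 7.2071 10.6541] v=[-1.0202 0.8018 0.6685 0.5499]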